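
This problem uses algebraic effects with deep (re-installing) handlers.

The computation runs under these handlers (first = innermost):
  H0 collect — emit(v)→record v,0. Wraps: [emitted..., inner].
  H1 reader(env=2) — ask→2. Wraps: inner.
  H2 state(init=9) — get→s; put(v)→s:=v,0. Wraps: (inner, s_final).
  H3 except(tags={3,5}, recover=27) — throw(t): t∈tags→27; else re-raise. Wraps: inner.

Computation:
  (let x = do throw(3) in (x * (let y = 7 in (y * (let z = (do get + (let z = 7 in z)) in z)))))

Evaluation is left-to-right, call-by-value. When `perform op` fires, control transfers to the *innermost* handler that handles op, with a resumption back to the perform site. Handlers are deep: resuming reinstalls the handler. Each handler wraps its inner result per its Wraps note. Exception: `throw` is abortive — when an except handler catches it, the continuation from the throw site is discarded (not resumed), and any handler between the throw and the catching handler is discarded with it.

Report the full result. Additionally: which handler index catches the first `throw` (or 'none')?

Working:
throw(3) @ H3 caught ⇒ 27
= 27

Answer: 27 ; first throw caught by: H3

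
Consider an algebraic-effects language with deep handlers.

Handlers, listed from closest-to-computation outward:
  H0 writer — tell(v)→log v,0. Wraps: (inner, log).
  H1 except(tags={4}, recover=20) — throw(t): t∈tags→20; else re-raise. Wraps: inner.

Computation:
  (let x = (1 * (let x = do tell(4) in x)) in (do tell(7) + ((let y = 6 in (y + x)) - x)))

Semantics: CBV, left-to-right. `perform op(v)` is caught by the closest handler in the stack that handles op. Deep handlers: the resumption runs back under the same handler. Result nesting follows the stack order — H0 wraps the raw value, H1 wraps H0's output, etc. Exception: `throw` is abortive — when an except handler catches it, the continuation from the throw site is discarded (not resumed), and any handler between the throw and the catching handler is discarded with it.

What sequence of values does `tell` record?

Step-by-step:
tell(4) @ H0 ⇒ log+=4
tell(7) @ H0 ⇒ log+=7
H0 returns (6, (4, 7))
H1 returns (6, (4, 7))
= (6, (4, 7))

Answer: (4, 7)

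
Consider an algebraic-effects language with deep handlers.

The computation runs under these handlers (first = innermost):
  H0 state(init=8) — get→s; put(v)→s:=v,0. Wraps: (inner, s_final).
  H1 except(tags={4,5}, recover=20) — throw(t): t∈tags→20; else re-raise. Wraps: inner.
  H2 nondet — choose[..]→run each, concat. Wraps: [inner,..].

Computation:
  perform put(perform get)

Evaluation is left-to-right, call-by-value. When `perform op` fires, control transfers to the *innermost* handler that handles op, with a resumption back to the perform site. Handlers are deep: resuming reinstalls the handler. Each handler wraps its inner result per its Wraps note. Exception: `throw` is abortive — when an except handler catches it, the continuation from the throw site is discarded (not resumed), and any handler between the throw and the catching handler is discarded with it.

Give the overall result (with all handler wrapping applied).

Step-by-step:
get @ H0 ⇒ 8
put(8) @ H0 ⇒ s:=8
H0 returns (0, 8)
H1 returns (0, 8)
H2 returns [(0, 8)]
= [(0, 8)]

Answer: [(0, 8)]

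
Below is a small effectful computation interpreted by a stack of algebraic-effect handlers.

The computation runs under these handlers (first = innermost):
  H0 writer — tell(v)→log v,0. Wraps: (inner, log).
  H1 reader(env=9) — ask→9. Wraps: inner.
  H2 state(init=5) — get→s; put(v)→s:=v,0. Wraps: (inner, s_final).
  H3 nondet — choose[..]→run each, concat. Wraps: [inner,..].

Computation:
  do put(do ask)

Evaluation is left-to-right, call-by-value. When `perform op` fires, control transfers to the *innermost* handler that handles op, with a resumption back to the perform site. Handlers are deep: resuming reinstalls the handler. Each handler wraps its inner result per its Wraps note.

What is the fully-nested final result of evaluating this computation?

Step-by-step:
ask @ H1 ⇒ 9
put(9) @ H2 ⇒ s:=9
H0 returns (0, ())
H1 returns (0, ())
H2 returns ((0, ()), 9)
H3 returns [((0, ()), 9)]
= [((0, ()), 9)]

Answer: [((0, ()), 9)]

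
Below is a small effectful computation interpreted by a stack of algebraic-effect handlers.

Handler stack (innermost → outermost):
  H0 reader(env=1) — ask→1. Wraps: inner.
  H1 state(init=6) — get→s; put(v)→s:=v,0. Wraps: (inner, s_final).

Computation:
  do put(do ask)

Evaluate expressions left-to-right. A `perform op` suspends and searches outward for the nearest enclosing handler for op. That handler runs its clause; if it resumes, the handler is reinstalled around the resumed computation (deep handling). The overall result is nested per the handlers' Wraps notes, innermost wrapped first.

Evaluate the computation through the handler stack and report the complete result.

Answer: (0, 1)

Step-by-step:
ask @ H0 ⇒ 1
put(1) @ H1 ⇒ s:=1
H0 returns 0
H1 returns (0, 1)
= (0, 1)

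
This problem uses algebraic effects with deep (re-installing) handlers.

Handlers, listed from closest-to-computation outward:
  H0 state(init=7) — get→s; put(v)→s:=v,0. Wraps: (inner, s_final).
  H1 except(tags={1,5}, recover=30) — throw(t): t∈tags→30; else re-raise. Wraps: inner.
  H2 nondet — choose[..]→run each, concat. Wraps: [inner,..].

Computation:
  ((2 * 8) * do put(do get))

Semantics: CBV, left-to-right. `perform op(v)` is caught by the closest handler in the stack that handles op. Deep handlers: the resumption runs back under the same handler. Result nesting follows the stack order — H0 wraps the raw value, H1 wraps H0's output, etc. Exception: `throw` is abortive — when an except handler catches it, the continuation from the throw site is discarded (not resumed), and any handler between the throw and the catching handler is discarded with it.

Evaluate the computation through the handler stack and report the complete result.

Evaluation trace:
get @ H0 ⇒ 7
put(7) @ H0 ⇒ s:=7
H0 returns (0, 7)
H1 returns (0, 7)
H2 returns [(0, 7)]
= [(0, 7)]

Answer: [(0, 7)]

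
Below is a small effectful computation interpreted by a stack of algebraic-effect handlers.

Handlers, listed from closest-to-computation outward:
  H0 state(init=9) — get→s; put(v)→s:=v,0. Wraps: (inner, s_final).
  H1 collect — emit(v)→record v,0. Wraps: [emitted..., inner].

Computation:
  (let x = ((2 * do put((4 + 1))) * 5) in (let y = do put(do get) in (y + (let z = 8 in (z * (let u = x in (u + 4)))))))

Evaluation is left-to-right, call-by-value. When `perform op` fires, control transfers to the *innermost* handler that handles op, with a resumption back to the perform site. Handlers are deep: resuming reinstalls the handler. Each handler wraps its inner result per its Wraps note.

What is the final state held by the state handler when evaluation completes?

Answer: 5

Evaluation trace:
put(5) @ H0 ⇒ s:=5
get @ H0 ⇒ 5
put(5) @ H0 ⇒ s:=5
H0 returns (32, 5)
H1 returns [(32, 5)]
= [(32, 5)]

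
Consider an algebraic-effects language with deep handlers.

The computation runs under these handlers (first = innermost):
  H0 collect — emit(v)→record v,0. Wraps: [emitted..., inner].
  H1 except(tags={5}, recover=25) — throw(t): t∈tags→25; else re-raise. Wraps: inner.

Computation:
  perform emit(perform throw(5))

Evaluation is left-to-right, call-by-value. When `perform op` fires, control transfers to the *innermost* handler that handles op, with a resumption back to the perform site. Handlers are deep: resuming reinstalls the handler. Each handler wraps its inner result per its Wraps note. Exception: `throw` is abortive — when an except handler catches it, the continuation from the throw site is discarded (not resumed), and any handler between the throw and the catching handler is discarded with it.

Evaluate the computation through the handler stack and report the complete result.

Answer: 25

Step-by-step:
throw(5) @ H1 caught ⇒ 25
= 25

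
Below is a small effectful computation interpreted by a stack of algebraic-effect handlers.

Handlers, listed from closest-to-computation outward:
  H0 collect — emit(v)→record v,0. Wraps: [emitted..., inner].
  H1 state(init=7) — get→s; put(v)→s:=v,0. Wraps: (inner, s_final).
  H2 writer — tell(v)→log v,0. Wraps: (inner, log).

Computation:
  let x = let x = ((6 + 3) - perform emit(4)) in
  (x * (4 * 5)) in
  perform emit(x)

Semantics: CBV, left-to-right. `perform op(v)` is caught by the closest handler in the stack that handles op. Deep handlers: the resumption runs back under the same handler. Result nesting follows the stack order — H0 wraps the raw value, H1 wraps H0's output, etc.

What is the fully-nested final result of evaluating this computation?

Step-by-step:
emit(4) @ H0 ⇒ out+=4
emit(180) @ H0 ⇒ out+=180
H0 returns [4, 180, 0]
H1 returns ([4, 180, 0], 7)
H2 returns (([4, 180, 0], 7), ())
= (([4, 180, 0], 7), ())

Answer: (([4, 180, 0], 7), ())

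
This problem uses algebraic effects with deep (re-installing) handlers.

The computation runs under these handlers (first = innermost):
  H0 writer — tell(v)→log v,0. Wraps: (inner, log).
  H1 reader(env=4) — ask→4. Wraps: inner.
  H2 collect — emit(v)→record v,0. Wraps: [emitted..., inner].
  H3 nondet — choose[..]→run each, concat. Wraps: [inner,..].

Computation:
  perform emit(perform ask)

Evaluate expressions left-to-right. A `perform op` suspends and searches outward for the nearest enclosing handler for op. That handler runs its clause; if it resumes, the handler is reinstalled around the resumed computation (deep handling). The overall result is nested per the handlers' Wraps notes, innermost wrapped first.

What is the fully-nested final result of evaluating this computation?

Answer: [[4, (0, ())]]

Working:
ask @ H1 ⇒ 4
emit(4) @ H2 ⇒ out+=4
H0 returns (0, ())
H1 returns (0, ())
H2 returns [4, (0, ())]
H3 returns [[4, (0, ())]]
= [[4, (0, ())]]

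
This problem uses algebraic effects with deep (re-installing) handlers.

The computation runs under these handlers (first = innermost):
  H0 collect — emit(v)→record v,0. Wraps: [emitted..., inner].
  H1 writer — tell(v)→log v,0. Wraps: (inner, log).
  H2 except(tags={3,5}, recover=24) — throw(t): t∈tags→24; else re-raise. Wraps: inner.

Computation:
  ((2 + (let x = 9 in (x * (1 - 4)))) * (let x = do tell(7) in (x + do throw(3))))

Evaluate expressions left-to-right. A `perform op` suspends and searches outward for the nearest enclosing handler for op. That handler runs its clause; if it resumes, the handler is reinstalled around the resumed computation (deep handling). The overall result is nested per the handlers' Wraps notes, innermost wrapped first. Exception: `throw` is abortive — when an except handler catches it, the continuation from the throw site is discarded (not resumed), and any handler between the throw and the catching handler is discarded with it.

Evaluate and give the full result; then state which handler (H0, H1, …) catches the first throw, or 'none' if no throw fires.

Answer: 24 ; first throw caught by: H2

Working:
tell(7) @ H1 ⇒ log+=7
throw(3) @ H2 caught ⇒ 24
= 24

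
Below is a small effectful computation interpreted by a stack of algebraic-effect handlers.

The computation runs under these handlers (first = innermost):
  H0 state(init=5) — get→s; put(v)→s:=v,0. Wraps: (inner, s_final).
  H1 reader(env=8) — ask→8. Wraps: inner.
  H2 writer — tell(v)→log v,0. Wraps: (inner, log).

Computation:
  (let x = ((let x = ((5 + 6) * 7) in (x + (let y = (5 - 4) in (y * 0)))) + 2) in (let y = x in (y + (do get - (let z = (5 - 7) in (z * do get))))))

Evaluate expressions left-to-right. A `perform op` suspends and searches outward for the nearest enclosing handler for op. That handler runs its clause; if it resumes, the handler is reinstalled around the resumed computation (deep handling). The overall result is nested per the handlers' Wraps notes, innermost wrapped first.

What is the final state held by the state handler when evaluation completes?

Answer: 5

Working:
get @ H0 ⇒ 5
get @ H0 ⇒ 5
H0 returns (94, 5)
H1 returns (94, 5)
H2 returns ((94, 5), ())
= ((94, 5), ())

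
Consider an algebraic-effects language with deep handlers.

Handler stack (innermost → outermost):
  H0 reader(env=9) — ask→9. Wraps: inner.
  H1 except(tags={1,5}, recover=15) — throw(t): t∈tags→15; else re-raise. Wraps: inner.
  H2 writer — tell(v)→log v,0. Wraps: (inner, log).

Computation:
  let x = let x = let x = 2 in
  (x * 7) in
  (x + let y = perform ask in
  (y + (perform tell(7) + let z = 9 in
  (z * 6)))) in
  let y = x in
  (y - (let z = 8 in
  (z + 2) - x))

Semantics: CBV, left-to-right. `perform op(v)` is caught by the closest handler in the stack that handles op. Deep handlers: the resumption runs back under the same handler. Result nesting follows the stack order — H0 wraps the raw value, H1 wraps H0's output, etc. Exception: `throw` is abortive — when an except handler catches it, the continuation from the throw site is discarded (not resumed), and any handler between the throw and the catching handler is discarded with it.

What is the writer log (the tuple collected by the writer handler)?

Answer: (7)

Step-by-step:
ask @ H0 ⇒ 9
tell(7) @ H2 ⇒ log+=7
H0 returns 144
H1 returns 144
H2 returns (144, (7))
= (144, (7))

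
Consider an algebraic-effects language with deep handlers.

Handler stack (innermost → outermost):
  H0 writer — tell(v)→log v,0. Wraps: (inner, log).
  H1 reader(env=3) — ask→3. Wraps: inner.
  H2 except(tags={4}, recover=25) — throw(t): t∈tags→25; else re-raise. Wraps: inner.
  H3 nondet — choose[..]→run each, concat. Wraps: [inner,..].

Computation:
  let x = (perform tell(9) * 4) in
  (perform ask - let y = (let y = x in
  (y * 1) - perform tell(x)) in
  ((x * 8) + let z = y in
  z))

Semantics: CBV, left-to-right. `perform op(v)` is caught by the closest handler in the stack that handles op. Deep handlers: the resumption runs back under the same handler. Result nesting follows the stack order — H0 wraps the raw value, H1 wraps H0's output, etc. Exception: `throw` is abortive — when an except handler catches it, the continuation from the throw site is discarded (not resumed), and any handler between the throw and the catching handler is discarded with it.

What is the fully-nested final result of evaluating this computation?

Working:
tell(9) @ H0 ⇒ log+=9
ask @ H1 ⇒ 3
tell(0) @ H0 ⇒ log+=0
H0 returns (3, (9, 0))
H1 returns (3, (9, 0))
H2 returns (3, (9, 0))
H3 returns [(3, (9, 0))]
= [(3, (9, 0))]

Answer: [(3, (9, 0))]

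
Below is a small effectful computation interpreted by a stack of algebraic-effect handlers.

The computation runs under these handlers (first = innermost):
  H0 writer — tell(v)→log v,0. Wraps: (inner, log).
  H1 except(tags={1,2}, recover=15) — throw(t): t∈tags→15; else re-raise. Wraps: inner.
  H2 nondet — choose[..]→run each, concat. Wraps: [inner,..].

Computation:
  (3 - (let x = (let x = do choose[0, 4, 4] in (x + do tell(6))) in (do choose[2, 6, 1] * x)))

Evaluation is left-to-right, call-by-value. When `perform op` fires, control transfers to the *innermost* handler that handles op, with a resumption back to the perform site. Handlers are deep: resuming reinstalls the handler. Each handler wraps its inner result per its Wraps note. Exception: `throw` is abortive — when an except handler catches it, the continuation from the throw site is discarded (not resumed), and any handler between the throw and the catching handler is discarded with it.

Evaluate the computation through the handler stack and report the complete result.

Step-by-step:
choose[0, 4, 4] @ H2
  branch[0] choose=0:
    tell(6) @ H0 ⇒ log+=6
    choose[2, 6, 1] @ H2
      branch[0] choose=2:
        H0 returns (3, (6))
        H1 returns (3, (6))
        H2 returns [(3, (6))]
      branch[1] choose=6:
        H0 returns (3, (6))
        H1 returns (3, (6))
        H2 returns [(3, (6))]
      branch[2] choose=1:
        H0 returns (3, (6))
        H1 returns (3, (6))
        H2 returns [(3, (6))]
  branch[1] choose=4:
    tell(6) @ H0 ⇒ log+=6
    choose[2, 6, 1] @ H2
      branch[0] choose=2:
        H0 returns (-5, (6))
        H1 returns (-5, (6))
        H2 returns [(-5, (6))]
      branch[1] choose=6:
        H0 returns (-21, (6))
        H1 returns (-21, (6))
        H2 returns [(-21, (6))]
      branch[2] choose=1:
        H0 returns (-1, (6))
        H1 returns (-1, (6))
        H2 returns [(-1, (6))]
  branch[2] choose=4:
    tell(6) @ H0 ⇒ log+=6
    choose[2, 6, 1] @ H2
      branch[0] choose=2:
        H0 returns (-5, (6))
        H1 returns (-5, (6))
        H2 returns [(-5, (6))]
      branch[1] choose=6:
        H0 returns (-21, (6))
        H1 returns (-21, (6))
        H2 returns [(-21, (6))]
      branch[2] choose=1:
        H0 returns (-1, (6))
        H1 returns (-1, (6))
        H2 returns [(-1, (6))]
= [(3, (6)), (3, (6)), (3, (6)), (-5, (6)), (-21, (6)), (-1, (6)), (-5, (6)), (-21, (6)), (-1, (6))]

Answer: [(3, (6)), (3, (6)), (3, (6)), (-5, (6)), (-21, (6)), (-1, (6)), (-5, (6)), (-21, (6)), (-1, (6))]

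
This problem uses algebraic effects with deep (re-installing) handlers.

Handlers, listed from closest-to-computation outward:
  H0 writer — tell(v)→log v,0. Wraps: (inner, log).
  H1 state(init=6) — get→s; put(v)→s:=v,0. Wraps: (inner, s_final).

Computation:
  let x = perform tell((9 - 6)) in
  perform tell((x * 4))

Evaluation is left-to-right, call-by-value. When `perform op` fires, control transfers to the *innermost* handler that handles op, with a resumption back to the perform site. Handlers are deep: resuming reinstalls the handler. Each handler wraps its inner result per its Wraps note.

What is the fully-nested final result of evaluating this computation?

Answer: ((0, (3, 0)), 6)

Evaluation trace:
tell(3) @ H0 ⇒ log+=3
tell(0) @ H0 ⇒ log+=0
H0 returns (0, (3, 0))
H1 returns ((0, (3, 0)), 6)
= ((0, (3, 0)), 6)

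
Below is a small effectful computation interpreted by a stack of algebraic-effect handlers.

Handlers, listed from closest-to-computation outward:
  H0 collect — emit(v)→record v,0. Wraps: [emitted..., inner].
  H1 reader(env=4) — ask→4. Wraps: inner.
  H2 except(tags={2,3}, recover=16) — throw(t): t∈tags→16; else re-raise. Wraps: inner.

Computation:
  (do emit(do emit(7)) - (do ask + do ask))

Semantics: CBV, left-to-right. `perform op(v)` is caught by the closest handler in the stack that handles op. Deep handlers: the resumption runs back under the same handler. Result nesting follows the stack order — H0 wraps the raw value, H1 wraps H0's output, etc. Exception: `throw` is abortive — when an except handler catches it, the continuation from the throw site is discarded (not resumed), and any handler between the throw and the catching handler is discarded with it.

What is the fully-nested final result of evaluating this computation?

Answer: [7, 0, -8]

Working:
emit(7) @ H0 ⇒ out+=7
emit(0) @ H0 ⇒ out+=0
ask @ H1 ⇒ 4
ask @ H1 ⇒ 4
H0 returns [7, 0, -8]
H1 returns [7, 0, -8]
H2 returns [7, 0, -8]
= [7, 0, -8]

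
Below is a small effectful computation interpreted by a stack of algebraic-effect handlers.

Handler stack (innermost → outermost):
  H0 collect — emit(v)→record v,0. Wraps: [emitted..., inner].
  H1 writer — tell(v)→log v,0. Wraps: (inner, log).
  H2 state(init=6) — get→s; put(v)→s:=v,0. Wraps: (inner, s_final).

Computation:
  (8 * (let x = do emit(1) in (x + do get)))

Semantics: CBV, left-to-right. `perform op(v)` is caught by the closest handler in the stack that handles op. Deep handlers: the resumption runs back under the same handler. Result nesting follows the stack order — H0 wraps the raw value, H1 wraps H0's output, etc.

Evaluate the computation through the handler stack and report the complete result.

Working:
emit(1) @ H0 ⇒ out+=1
get @ H2 ⇒ 6
H0 returns [1, 48]
H1 returns ([1, 48], ())
H2 returns (([1, 48], ()), 6)
= (([1, 48], ()), 6)

Answer: (([1, 48], ()), 6)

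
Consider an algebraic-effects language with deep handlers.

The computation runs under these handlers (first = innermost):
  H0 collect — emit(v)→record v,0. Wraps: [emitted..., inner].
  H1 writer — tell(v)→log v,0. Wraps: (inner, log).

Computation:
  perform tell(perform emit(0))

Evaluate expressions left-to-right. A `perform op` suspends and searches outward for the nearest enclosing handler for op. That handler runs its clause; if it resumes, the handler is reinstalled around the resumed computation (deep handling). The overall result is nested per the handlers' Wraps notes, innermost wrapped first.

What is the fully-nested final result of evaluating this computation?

Evaluation trace:
emit(0) @ H0 ⇒ out+=0
tell(0) @ H1 ⇒ log+=0
H0 returns [0, 0]
H1 returns ([0, 0], (0))
= ([0, 0], (0))

Answer: ([0, 0], (0))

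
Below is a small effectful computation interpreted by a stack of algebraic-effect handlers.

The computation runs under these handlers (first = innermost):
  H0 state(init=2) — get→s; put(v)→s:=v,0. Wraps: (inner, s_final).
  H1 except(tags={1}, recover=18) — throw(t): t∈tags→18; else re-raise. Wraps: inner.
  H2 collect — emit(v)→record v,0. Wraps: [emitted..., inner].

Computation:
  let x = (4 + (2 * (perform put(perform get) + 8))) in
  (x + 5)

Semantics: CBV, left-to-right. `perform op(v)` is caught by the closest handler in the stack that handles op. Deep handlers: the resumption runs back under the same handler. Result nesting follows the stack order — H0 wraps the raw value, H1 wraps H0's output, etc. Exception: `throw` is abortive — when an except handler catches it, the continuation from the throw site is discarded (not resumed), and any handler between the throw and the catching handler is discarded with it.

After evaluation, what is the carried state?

Answer: 2

Working:
get @ H0 ⇒ 2
put(2) @ H0 ⇒ s:=2
H0 returns (25, 2)
H1 returns (25, 2)
H2 returns [(25, 2)]
= [(25, 2)]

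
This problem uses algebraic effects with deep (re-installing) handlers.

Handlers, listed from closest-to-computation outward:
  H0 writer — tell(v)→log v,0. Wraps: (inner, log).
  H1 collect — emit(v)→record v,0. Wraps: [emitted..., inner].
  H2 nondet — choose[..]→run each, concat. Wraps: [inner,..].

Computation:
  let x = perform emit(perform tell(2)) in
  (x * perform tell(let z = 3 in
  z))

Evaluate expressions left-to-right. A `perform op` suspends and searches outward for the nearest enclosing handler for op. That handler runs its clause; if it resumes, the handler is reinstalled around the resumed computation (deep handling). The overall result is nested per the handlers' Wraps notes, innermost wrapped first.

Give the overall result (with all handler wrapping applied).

Evaluation trace:
tell(2) @ H0 ⇒ log+=2
emit(0) @ H1 ⇒ out+=0
tell(3) @ H0 ⇒ log+=3
H0 returns (0, (2, 3))
H1 returns [0, (0, (2, 3))]
H2 returns [[0, (0, (2, 3))]]
= [[0, (0, (2, 3))]]

Answer: [[0, (0, (2, 3))]]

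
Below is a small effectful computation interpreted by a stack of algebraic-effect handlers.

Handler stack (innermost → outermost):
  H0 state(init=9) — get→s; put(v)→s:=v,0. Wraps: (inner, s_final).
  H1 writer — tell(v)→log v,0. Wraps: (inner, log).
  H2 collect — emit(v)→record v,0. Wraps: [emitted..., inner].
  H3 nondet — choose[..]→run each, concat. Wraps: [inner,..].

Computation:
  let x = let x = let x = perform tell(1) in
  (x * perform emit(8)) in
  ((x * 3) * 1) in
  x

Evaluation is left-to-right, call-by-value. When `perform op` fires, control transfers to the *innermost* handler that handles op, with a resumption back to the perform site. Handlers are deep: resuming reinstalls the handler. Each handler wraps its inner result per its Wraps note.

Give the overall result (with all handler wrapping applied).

Answer: [[8, ((0, 9), (1))]]

Working:
tell(1) @ H1 ⇒ log+=1
emit(8) @ H2 ⇒ out+=8
H0 returns (0, 9)
H1 returns ((0, 9), (1))
H2 returns [8, ((0, 9), (1))]
H3 returns [[8, ((0, 9), (1))]]
= [[8, ((0, 9), (1))]]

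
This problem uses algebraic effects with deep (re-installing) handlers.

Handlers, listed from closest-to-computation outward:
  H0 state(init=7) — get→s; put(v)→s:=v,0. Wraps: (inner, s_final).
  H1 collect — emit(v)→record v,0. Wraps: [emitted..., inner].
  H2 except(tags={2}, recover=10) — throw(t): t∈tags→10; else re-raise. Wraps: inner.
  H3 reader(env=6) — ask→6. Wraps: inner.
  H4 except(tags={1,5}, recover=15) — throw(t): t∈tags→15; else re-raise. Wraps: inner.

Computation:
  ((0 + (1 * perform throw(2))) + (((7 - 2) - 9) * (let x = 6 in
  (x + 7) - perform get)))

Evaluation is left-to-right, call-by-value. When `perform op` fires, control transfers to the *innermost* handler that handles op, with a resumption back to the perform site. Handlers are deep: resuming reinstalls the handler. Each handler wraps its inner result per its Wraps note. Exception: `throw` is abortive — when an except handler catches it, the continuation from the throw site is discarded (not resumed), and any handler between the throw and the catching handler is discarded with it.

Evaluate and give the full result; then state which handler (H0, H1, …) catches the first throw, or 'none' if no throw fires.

Evaluation trace:
throw(2) @ H2 caught ⇒ 10
H3 returns 10
H4 returns 10
= 10

Answer: 10 ; first throw caught by: H2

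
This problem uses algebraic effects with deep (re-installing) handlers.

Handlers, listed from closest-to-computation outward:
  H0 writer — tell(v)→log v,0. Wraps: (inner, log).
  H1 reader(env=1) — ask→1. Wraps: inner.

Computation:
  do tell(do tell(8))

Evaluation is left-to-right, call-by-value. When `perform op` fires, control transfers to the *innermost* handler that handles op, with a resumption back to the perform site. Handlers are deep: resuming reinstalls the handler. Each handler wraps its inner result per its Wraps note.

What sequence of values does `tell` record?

Answer: (8, 0)

Step-by-step:
tell(8) @ H0 ⇒ log+=8
tell(0) @ H0 ⇒ log+=0
H0 returns (0, (8, 0))
H1 returns (0, (8, 0))
= (0, (8, 0))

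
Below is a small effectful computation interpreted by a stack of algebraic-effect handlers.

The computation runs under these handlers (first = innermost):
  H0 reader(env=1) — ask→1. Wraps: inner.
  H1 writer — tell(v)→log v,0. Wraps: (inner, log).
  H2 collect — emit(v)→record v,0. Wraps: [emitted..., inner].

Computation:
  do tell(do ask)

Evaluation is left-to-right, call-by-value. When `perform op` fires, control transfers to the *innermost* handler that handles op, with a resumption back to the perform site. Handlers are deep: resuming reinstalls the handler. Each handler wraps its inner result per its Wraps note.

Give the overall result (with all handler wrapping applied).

Answer: [(0, (1))]

Step-by-step:
ask @ H0 ⇒ 1
tell(1) @ H1 ⇒ log+=1
H0 returns 0
H1 returns (0, (1))
H2 returns [(0, (1))]
= [(0, (1))]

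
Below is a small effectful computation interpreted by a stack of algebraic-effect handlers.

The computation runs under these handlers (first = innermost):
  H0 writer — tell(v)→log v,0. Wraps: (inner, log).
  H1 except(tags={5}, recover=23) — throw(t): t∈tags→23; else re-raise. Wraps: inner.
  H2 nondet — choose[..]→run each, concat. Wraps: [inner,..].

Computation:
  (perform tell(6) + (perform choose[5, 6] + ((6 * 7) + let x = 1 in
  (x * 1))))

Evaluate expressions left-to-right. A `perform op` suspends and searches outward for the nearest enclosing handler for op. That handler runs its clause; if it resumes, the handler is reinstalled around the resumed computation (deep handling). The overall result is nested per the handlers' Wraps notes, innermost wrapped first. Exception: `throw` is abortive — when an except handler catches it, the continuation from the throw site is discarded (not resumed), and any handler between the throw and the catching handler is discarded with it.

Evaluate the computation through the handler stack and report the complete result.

Answer: [(48, (6)), (49, (6))]

Working:
tell(6) @ H0 ⇒ log+=6
choose[5, 6] @ H2
  branch[0] choose=5:
    H0 returns (48, (6))
    H1 returns (48, (6))
    H2 returns [(48, (6))]
  branch[1] choose=6:
    H0 returns (49, (6))
    H1 returns (49, (6))
    H2 returns [(49, (6))]
= [(48, (6)), (49, (6))]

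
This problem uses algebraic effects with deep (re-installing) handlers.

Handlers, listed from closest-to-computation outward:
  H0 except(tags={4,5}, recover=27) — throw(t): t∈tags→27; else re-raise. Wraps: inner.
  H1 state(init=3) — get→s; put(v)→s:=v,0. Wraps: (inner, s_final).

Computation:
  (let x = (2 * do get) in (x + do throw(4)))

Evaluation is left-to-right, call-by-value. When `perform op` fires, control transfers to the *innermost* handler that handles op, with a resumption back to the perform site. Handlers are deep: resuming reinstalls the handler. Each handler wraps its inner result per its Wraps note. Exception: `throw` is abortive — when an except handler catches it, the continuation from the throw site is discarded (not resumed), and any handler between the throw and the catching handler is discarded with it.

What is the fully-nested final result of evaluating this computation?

Answer: (27, 3)

Working:
get @ H1 ⇒ 3
throw(4) @ H0 caught ⇒ 27
H1 returns (27, 3)
= (27, 3)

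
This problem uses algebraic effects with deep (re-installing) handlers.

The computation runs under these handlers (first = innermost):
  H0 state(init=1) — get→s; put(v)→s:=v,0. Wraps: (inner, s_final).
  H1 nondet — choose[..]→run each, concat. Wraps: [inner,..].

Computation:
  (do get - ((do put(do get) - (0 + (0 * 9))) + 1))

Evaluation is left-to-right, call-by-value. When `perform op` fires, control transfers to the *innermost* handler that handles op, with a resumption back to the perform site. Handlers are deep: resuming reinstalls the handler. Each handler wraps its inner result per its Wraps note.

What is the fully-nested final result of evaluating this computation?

Evaluation trace:
get @ H0 ⇒ 1
get @ H0 ⇒ 1
put(1) @ H0 ⇒ s:=1
H0 returns (0, 1)
H1 returns [(0, 1)]
= [(0, 1)]

Answer: [(0, 1)]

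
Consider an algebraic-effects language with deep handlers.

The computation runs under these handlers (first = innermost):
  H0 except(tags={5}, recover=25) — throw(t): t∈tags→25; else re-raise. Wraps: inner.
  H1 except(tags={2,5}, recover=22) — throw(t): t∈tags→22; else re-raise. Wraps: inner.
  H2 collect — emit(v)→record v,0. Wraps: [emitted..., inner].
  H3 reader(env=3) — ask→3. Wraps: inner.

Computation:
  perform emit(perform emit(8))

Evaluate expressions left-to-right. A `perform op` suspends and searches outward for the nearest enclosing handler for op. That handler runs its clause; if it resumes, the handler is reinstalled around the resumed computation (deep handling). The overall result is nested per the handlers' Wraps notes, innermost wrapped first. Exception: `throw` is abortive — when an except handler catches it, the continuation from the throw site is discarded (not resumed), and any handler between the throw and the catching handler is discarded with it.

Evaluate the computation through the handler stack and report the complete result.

Answer: [8, 0, 0]

Step-by-step:
emit(8) @ H2 ⇒ out+=8
emit(0) @ H2 ⇒ out+=0
H0 returns 0
H1 returns 0
H2 returns [8, 0, 0]
H3 returns [8, 0, 0]
= [8, 0, 0]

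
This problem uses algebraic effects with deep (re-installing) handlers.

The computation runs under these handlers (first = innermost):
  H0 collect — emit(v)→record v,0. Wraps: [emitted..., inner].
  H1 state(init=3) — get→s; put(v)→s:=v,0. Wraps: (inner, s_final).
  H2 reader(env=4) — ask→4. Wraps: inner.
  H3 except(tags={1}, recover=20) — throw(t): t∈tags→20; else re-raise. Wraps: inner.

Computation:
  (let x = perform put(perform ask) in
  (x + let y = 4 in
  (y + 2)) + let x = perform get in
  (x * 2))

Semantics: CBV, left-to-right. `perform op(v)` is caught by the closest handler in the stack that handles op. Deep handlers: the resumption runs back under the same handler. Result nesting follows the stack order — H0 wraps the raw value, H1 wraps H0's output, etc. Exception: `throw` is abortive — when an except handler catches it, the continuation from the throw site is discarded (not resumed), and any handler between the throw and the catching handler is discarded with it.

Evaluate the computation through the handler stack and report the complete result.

Evaluation trace:
ask @ H2 ⇒ 4
put(4) @ H1 ⇒ s:=4
get @ H1 ⇒ 4
H0 returns [14]
H1 returns ([14], 4)
H2 returns ([14], 4)
H3 returns ([14], 4)
= ([14], 4)

Answer: ([14], 4)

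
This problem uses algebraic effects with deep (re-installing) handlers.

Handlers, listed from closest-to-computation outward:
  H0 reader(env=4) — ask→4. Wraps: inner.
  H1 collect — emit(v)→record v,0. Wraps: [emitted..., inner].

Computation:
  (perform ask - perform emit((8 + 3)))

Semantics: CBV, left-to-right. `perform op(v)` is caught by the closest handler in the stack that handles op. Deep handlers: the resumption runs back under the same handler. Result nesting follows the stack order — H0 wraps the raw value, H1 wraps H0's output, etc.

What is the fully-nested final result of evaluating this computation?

Answer: [11, 4]

Evaluation trace:
ask @ H0 ⇒ 4
emit(11) @ H1 ⇒ out+=11
H0 returns 4
H1 returns [11, 4]
= [11, 4]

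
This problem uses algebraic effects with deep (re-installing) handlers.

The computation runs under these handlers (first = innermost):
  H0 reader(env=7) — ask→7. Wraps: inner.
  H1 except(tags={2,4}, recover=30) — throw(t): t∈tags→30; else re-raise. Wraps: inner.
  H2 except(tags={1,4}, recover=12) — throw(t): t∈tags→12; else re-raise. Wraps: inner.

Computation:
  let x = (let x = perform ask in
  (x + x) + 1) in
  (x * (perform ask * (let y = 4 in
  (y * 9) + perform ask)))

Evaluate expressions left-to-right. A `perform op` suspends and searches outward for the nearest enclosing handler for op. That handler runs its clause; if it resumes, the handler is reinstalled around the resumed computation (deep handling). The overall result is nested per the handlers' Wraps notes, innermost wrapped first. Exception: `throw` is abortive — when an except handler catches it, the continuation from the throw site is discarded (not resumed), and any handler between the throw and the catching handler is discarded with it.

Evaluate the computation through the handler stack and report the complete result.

Working:
ask @ H0 ⇒ 7
ask @ H0 ⇒ 7
ask @ H0 ⇒ 7
H0 returns 4515
H1 returns 4515
H2 returns 4515
= 4515

Answer: 4515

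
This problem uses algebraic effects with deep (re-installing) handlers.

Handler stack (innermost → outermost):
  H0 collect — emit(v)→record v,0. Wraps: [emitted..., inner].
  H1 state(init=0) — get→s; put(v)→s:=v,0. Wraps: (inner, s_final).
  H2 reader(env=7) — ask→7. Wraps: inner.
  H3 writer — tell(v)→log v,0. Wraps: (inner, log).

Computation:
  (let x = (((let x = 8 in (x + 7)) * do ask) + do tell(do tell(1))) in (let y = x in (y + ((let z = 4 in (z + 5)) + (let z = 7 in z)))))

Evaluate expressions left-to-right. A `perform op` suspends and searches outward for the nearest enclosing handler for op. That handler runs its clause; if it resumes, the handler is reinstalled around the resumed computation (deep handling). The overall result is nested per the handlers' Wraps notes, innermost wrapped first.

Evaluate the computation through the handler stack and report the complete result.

Working:
ask @ H2 ⇒ 7
tell(1) @ H3 ⇒ log+=1
tell(0) @ H3 ⇒ log+=0
H0 returns [121]
H1 returns ([121], 0)
H2 returns ([121], 0)
H3 returns (([121], 0), (1, 0))
= (([121], 0), (1, 0))

Answer: (([121], 0), (1, 0))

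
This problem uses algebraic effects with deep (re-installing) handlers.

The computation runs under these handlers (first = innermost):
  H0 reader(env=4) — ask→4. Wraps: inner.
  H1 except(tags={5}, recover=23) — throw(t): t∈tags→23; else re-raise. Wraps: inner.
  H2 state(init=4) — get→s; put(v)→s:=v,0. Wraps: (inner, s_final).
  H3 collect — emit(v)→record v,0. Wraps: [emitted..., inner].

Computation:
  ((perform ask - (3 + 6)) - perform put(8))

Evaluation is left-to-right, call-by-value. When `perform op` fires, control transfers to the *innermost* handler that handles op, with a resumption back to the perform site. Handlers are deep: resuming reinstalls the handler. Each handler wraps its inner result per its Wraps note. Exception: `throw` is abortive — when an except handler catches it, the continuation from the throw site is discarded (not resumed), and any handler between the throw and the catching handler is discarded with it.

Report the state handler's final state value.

Answer: 8

Working:
ask @ H0 ⇒ 4
put(8) @ H2 ⇒ s:=8
H0 returns -5
H1 returns -5
H2 returns (-5, 8)
H3 returns [(-5, 8)]
= [(-5, 8)]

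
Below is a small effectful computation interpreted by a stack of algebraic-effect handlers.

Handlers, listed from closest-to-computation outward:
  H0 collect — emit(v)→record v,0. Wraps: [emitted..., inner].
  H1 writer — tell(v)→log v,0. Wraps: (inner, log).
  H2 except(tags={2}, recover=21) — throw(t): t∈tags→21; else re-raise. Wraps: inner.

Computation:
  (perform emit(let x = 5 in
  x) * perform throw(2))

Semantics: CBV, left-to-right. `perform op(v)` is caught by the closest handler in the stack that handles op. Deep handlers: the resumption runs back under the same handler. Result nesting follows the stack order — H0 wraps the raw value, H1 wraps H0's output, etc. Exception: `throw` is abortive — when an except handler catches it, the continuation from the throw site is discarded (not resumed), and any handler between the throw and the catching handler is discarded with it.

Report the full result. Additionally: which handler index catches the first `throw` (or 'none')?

Answer: 21 ; first throw caught by: H2

Step-by-step:
emit(5) @ H0 ⇒ out+=5
throw(2) @ H2 caught ⇒ 21
= 21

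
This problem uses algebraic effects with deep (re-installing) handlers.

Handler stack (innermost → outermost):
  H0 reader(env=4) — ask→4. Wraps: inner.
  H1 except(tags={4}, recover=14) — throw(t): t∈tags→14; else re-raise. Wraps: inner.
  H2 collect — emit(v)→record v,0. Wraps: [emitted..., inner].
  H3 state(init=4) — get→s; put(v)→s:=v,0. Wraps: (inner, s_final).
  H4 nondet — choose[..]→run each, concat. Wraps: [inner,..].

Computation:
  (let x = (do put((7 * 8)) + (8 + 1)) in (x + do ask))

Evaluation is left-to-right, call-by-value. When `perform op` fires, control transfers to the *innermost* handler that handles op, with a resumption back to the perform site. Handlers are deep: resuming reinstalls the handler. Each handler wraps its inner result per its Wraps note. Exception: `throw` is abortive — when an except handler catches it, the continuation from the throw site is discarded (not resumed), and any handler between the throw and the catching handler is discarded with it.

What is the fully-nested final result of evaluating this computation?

Answer: [([13], 56)]

Evaluation trace:
put(56) @ H3 ⇒ s:=56
ask @ H0 ⇒ 4
H0 returns 13
H1 returns 13
H2 returns [13]
H3 returns ([13], 56)
H4 returns [([13], 56)]
= [([13], 56)]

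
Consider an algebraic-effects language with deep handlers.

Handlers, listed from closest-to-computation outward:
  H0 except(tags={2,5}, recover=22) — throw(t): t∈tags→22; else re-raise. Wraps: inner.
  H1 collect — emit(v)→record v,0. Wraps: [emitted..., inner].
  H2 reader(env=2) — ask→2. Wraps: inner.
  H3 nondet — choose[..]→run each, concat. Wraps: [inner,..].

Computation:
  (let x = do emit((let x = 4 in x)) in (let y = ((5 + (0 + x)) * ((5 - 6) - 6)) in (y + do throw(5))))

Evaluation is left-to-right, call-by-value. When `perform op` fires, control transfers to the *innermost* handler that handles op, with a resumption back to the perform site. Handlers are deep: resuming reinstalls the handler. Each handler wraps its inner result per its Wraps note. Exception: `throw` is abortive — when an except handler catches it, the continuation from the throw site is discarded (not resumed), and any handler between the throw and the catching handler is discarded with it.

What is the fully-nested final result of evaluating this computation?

Step-by-step:
emit(4) @ H1 ⇒ out+=4
throw(5) @ H0 caught ⇒ 22
H1 returns [4, 22]
H2 returns [4, 22]
H3 returns [[4, 22]]
= [[4, 22]]

Answer: [[4, 22]]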